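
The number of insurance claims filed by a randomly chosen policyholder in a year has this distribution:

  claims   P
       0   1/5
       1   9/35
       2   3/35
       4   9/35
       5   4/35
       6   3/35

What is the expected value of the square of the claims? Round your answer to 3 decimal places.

E[X²] = (1/5)·0 + (9/35)·1 + (3/35)·4 + (9/35)·16 + (4/35)·25 + (3/35)·36
     = 373/35 ≈ 10.657

10.657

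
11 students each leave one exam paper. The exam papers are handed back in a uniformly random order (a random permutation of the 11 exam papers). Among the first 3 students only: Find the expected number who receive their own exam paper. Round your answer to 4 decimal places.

0.2727

Let Xᵢ = 1 if person i gets their own exam paper. For each i, P(Xᵢ=1) = 1/11.
By linearity of expectation, E[X₁+…+X_3] = 3·(1/11) = 3/11.
≈ 0.2727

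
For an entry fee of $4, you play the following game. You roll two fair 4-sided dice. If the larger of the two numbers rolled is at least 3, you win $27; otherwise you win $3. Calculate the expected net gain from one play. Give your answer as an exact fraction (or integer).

E[payout] = (1/4)·3 + (3/4)·27 = 21
Expected profit = 21 − 4 = 17

$17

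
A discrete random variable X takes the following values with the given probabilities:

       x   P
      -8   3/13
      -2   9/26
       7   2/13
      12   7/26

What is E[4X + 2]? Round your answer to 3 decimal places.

E[4x+2] = (3/13)·(-30) + (9/26)·(-6) + (2/13)·30 + (7/26)·50
     = 118/13 ≈ 9.077

9.077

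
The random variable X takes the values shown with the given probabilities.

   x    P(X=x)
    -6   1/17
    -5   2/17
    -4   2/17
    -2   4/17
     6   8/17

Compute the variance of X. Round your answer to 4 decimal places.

23.9377

E[X] = (1/17)·(-6) + (2/17)·(-5) + (2/17)·(-4) + (4/17)·(-2) + (8/17)·6 = 16/17
E[X²] = (1/17)·36 + (2/17)·25 + (2/17)·16 + (4/17)·4 + (8/17)·36 = 422/17
Var(X) = 422/17 − (16/17)² = 6918/289 ≈ 23.9377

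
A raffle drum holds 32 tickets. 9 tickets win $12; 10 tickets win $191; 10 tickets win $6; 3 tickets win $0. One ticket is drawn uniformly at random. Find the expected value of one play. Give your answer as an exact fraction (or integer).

E[payout] = (9/32)·12 + (10/32)·191 + (10/32)·6 + (3/32)·0 = 1039/16

1039/16 dollars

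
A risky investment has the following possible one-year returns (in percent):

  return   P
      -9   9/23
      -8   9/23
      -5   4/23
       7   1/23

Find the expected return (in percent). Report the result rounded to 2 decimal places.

E[X] = (9/23)·(-9) + (9/23)·(-8) + (4/23)·(-5) + (1/23)·7
     = -166/23 ≈ -7.22

-7.22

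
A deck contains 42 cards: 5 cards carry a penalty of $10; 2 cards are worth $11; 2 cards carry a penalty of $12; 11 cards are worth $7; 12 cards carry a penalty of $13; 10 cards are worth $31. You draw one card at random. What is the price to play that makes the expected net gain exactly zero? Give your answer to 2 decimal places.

E[payout] = (5/42)·(-10) + (2/42)·11 + (2/42)·(-12) + (11/42)·7 + (12/42)·(-13) + (10/42)·31 = 179/42
Fair fee = E[payout] = 179/42 ≈ $4.26

$4.26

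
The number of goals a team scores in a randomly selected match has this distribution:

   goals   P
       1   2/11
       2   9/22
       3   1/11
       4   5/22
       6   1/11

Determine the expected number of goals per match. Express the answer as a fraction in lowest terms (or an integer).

30/11

E[X] = (2/11)·1 + (9/22)·2 + (1/11)·3 + (5/22)·4 + (1/11)·6
     = 30/11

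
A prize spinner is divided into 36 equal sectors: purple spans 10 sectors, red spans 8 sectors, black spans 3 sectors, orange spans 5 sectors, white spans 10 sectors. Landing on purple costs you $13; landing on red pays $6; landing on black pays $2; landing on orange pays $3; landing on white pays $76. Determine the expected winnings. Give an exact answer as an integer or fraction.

233/12 dollars

E[payout] = (10/36)·(-13) + (8/36)·6 + (3/36)·2 + (5/36)·3 + (10/36)·76 = 233/12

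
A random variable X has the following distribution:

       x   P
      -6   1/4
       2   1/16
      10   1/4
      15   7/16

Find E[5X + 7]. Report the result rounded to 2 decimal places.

45.44

E[5x+7] = (1/4)·(-23) + (1/16)·17 + (1/4)·57 + (7/16)·82
     = 727/16 ≈ 45.44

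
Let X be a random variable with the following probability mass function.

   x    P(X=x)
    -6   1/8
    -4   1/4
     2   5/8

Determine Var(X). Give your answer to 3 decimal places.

E[X] = (1/8)·(-6) + (1/4)·(-4) + (5/8)·2 = -1/2
E[X²] = (1/8)·36 + (1/4)·16 + (5/8)·4 = 11
Var(X) = 11 − (-1/2)² = 43/4 ≈ 10.750

10.750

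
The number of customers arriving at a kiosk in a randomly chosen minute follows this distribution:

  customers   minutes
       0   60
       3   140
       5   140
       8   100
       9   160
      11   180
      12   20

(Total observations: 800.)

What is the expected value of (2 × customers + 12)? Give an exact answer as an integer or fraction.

519/20

Total = 800, so P(customers=0) = 60/800, etc.
E[2x+12] = (3/40)·12 + (7/40)·18 + (7/40)·22 + (1/8)·28 + (1/5)·30 + (9/40)·34 + (1/40)·36
     = 519/20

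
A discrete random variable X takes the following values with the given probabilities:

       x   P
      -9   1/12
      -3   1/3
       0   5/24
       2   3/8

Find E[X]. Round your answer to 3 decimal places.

-1.000

E[X] = (1/12)·(-9) + (1/3)·(-3) + (5/24)·0 + (3/8)·2
     = -1 ≈ -1.000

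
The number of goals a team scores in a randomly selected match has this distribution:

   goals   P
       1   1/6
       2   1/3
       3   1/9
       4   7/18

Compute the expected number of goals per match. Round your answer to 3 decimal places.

2.722

E[X] = (1/6)·1 + (1/3)·2 + (1/9)·3 + (7/18)·4
     = 49/18 ≈ 2.722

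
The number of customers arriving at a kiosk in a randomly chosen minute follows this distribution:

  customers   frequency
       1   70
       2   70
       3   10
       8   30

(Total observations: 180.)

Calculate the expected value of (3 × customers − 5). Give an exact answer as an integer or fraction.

3

Total = 180, so P(customers=1) = 70/180, etc.
E[3x-5] = (7/18)·(-2) + (7/18)·1 + (1/18)·4 + (1/6)·19
     = 3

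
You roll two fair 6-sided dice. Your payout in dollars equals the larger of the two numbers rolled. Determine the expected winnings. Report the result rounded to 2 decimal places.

Distribution of the larger of the two numbers rolled: 1 w.p. 1/36, 2 w.p. 1/12, 3 w.p. 5/36, 4 w.p. 7/36, 5 w.p. 1/4, 6 w.p. 11/36
E[payout] = (1/36)·1 + (1/12)·2 + (5/36)·3 + (7/36)·4 + (1/4)·5 + (11/36)·6 = 161/36
≈ $4.47

$4.47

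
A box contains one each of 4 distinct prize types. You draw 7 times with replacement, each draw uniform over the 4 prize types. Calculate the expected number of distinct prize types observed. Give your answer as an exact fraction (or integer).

14197/4096

Let Xⱼ=1 if type j appears at least once. P(Xⱼ=1) = 1 − ((4−1)/4)^7 = 14197/16384.
E[#distinct] = 4·14197/16384 = 14197/4096.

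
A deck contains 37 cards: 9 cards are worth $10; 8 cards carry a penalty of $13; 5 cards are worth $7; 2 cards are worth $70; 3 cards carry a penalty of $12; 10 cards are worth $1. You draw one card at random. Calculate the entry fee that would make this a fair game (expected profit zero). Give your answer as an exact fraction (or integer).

135/37 dollars

E[payout] = (9/37)·10 + (8/37)·(-13) + (5/37)·7 + (2/37)·70 + (3/37)·(-12) + (10/37)·1 = 135/37
Fair fee = E[payout] = 135/37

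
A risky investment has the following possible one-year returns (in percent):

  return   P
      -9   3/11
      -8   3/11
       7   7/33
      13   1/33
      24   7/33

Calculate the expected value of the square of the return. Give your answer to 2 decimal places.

E[X²] = (3/11)·81 + (3/11)·64 + (7/33)·49 + (1/33)·169 + (7/33)·576
     = 5849/33 ≈ 177.24

177.24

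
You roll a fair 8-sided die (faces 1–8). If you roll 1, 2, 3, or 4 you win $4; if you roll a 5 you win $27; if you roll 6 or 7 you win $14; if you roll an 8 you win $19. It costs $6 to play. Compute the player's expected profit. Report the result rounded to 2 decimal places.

E[payout] = (1/2)·4 + (1/4)·14 + (1/8)·19 + (1/8)·27 = 45/4
Expected profit = 45/4 − 6 = 21/4 ≈ $5.25

$5.25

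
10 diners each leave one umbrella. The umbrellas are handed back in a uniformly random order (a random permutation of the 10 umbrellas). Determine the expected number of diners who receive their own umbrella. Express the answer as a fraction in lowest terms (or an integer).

Let Xᵢ = 1 if person i gets their own umbrella. For each i, P(Xᵢ=1) = 1/10.
By linearity of expectation, E[X₁+…+X_10] = 10·(1/10) = 1.

1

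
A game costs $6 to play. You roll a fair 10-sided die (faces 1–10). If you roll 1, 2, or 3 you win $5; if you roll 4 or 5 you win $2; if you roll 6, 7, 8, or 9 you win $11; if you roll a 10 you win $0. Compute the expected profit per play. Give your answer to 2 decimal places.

$0.30

E[payout] = (1/10)·0 + (1/5)·2 + (3/10)·5 + (2/5)·11 = 63/10
Expected profit = 63/10 − 6 = 3/10 ≈ $0.30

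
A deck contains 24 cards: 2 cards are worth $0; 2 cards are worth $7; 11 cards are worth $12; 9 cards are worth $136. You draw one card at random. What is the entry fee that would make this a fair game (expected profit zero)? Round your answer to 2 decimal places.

E[payout] = (2/24)·0 + (2/24)·7 + (11/24)·12 + (9/24)·136 = 685/12
Fair fee = E[payout] = 685/12 ≈ $57.08

$57.08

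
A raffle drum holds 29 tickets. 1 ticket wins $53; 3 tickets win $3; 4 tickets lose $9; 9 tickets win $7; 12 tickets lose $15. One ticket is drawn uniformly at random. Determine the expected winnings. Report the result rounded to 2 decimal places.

E[payout] = (1/29)·53 + (3/29)·3 + (4/29)·(-9) + (9/29)·7 + (12/29)·(-15) = -91/29
≈ -$3.14

-$3.14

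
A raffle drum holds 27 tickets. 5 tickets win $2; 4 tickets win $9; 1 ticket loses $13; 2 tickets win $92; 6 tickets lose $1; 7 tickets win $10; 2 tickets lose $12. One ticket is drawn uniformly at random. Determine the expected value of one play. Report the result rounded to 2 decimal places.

$9.52

E[payout] = (5/27)·2 + (4/27)·9 + (1/27)·(-13) + (2/27)·92 + (6/27)·(-1) + (7/27)·10 + (2/27)·(-12) = 257/27
≈ $9.52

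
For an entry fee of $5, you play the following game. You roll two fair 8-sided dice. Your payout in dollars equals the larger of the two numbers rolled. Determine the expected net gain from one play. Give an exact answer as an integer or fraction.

13/16 dollars

Distribution of the larger of the two numbers rolled: 1 w.p. 1/64, 2 w.p. 3/64, 3 w.p. 5/64, 4 w.p. 7/64, 5 w.p. 9/64, 6 w.p. 11/64, …
E[payout] = (1/64)·1 + (3/64)·2 + (5/64)·3 + (7/64)·4 + (9/64)·5 + (11/64)·6 + (13/64)·7 + (15/64)·8 = 93/16
Expected profit = 93/16 − 5 = 13/16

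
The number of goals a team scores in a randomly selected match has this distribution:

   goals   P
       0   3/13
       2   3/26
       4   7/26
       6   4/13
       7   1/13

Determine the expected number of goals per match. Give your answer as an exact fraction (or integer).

48/13

E[X] = (3/13)·0 + (3/26)·2 + (7/26)·4 + (4/13)·6 + (1/13)·7
     = 48/13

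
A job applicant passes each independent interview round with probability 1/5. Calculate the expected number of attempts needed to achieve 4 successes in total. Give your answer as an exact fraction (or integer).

By linearity (sum of 4 independent geometric waits), E[trials] = 4/p = 4/(1/5) = 20.

20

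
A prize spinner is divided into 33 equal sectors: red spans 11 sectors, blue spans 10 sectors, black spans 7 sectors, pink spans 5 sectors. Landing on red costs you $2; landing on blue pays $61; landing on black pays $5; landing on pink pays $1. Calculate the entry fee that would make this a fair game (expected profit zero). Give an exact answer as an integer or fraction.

E[payout] = (11/33)·(-2) + (10/33)·61 + (7/33)·5 + (5/33)·1 = 628/33
Fair fee = E[payout] = 628/33

628/33 dollars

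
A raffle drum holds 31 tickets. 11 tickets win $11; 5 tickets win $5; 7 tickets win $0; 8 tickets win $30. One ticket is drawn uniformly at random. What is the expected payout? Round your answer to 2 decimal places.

$12.45

E[payout] = (11/31)·11 + (5/31)·5 + (7/31)·0 + (8/31)·30 = 386/31
≈ $12.45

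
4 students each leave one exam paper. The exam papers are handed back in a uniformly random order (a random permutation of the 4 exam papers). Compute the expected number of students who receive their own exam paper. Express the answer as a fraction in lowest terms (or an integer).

1

Let Xᵢ = 1 if person i gets their own exam paper. For each i, P(Xᵢ=1) = 1/4.
By linearity of expectation, E[X₁+…+X_4] = 4·(1/4) = 1.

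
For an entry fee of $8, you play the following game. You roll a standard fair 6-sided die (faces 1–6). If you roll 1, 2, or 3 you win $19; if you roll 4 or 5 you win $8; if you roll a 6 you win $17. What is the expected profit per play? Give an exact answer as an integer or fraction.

$7

E[payout] = (1/3)·8 + (1/6)·17 + (1/2)·19 = 15
Expected profit = 15 − 8 = 7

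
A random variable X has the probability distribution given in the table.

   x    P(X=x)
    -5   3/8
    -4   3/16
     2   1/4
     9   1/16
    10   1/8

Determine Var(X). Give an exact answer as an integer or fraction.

7895/256

E[X] = (3/8)·(-5) + (3/16)·(-4) + (1/4)·2 + (1/16)·9 + (1/8)·10 = -5/16
E[X²] = (3/8)·25 + (3/16)·16 + (1/4)·4 + (1/16)·81 + (1/8)·100 = 495/16
Var(X) = 495/16 − (-5/16)² = 7895/256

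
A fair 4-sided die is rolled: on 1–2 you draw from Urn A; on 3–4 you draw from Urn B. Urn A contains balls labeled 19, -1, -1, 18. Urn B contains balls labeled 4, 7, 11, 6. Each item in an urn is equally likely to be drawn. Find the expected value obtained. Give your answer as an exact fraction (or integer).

E[X | Urn A] = (19 − 1 − 1 + 18)/4 = 35/4
E[X | Urn B] = (4 + 7 + 11 + 6)/4 = 7
E[X] = (1/2)·35/4 + (1/2)·7 = 63/8

63/8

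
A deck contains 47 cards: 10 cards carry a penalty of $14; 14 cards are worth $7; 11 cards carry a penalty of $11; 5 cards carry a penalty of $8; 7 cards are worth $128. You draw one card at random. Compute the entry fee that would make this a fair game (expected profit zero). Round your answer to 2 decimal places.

$14.74

E[payout] = (10/47)·(-14) + (14/47)·7 + (11/47)·(-11) + (5/47)·(-8) + (7/47)·128 = 693/47
Fair fee = E[payout] = 693/47 ≈ $14.74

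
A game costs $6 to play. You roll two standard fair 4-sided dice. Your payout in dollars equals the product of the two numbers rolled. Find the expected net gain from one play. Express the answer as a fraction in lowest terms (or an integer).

Distribution of the product of the two numbers rolled: 1 w.p. 1/16, 2 w.p. 1/8, 3 w.p. 1/8, 4 w.p. 3/16, 6 w.p. 1/8, 8 w.p. 1/8, …
E[payout] = (1/16)·1 + (1/8)·2 + (1/8)·3 + (3/16)·4 + (1/8)·6 + (1/8)·8 + (1/16)·9 + (1/8)·12 + (1/16)·16 = 25/4
Expected profit = 25/4 − 6 = 1/4

1/4 dollars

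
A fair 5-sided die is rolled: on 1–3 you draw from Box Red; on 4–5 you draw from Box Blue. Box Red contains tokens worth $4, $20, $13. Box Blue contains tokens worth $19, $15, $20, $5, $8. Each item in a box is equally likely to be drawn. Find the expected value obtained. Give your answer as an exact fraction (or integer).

E[X | Box Red] = (4 + 20 + 13)/3 = 37/3
E[X | Box Blue] = (19 + 15 + 20 + 5 + 8)/5 = 67/5
E[X] = (3/5)·37/3 + (2/5)·67/5 = 319/25

319/25 dollars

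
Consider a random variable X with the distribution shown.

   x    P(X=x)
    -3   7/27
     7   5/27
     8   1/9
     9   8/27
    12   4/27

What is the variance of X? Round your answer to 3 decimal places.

E[X] = (7/27)·(-3) + (5/27)·7 + (1/9)·8 + (8/27)·9 + (4/27)·12 = 158/27
E[X²] = (7/27)·9 + (5/27)·49 + (1/9)·64 + (8/27)·81 + (4/27)·144 = 1724/27
Var(X) = 1724/27 − (158/27)² = 21584/729 ≈ 29.608

29.608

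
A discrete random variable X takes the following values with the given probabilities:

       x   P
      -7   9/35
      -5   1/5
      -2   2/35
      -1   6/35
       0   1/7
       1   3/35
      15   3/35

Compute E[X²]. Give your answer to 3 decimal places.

E[X²] = (9/35)·49 + (1/5)·25 + (2/35)·4 + (6/35)·1 + (1/7)·0 + (3/35)·1 + (3/35)·225
     = 1308/35 ≈ 37.371

37.371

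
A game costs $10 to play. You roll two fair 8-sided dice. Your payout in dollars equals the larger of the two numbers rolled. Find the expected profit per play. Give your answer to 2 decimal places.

-$4.19

Distribution of the larger of the two numbers rolled: 1 w.p. 1/64, 2 w.p. 3/64, 3 w.p. 5/64, 4 w.p. 7/64, 5 w.p. 9/64, 6 w.p. 11/64, …
E[payout] = (1/64)·1 + (3/64)·2 + (5/64)·3 + (7/64)·4 + (9/64)·5 + (11/64)·6 + (13/64)·7 + (15/64)·8 = 93/16
Expected profit = 93/16 − 10 = -67/16 ≈ -$4.19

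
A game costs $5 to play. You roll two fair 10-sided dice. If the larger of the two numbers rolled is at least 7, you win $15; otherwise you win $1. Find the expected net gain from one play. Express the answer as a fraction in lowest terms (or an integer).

E[payout] = (9/25)·1 + (16/25)·15 = 249/25
Expected profit = 249/25 − 5 = 124/25

124/25 dollars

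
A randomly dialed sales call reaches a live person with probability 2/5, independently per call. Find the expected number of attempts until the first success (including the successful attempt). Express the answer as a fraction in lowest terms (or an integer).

For a geometric distribution, E[trials] = 1/p = 1/(2/5) = 5/2.

5/2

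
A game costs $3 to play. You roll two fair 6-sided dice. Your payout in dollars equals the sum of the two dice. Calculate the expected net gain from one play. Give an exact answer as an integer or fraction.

$4

Distribution of the sum of the two dice: 2 w.p. 1/36, 3 w.p. 1/18, 4 w.p. 1/12, 5 w.p. 1/9, 6 w.p. 5/36, 7 w.p. 1/6, …
E[payout] = (1/36)·2 + (1/18)·3 + (1/12)·4 + (1/9)·5 + (5/36)·6 + (1/6)·7 + (5/36)·8 + (1/9)·9 + (1/12)·10 + (1/18)·11 + (1/36)·12 = 7
Expected profit = 7 − 3 = 4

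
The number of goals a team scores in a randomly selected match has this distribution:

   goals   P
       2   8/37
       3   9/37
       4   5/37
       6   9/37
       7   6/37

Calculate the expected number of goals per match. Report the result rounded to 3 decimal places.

E[X] = (8/37)·2 + (9/37)·3 + (5/37)·4 + (9/37)·6 + (6/37)·7
     = 159/37 ≈ 4.297

4.297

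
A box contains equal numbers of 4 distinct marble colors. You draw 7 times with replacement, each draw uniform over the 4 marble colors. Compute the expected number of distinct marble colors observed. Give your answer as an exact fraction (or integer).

Let Xⱼ=1 if type j appears at least once. P(Xⱼ=1) = 1 − ((4−1)/4)^7 = 14197/16384.
E[#distinct] = 4·14197/16384 = 14197/4096.

14197/4096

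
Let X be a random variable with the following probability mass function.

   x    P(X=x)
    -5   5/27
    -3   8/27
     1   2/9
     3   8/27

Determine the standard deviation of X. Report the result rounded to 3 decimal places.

E[X] = -19/27, E[X²] = 275/27
Var(X) = E[X²] − (E[X])² = 275/27 − 361/729 = 7064/729
SD(X) = √(7064/729) ≈ 3.113

3.113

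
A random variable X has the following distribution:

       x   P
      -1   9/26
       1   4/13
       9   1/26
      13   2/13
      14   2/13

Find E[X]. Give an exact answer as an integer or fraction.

58/13

E[X] = (9/26)·(-1) + (4/13)·1 + (1/26)·9 + (2/13)·13 + (2/13)·14
     = 58/13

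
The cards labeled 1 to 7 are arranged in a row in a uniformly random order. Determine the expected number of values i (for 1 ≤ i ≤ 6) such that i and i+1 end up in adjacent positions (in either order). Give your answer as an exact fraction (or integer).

For each i ∈ {1,…,6}, let Xᵢ = 1 if i and i+1 are adjacent. P(Xᵢ=1) = 2·(7−1)!/7! = 2/7.
By linearity, E[ΣXᵢ] = (6)·(2/7) = 12/7.

12/7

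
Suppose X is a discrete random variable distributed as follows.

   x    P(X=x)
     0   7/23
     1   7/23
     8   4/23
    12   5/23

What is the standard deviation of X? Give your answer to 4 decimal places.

4.9205

E[X] = 99/23, E[X²] = 983/23
Var(X) = E[X²] − (E[X])² = 983/23 − 9801/529 = 12808/529
SD(X) = √(12808/529) ≈ 4.9205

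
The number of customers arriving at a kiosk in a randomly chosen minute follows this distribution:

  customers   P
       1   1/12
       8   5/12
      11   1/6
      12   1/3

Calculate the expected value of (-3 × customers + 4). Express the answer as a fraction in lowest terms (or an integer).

-95/4

E[-3x+4] = (1/12)·1 + (5/12)·(-20) + (1/6)·(-29) + (1/3)·(-32)
     = -95/4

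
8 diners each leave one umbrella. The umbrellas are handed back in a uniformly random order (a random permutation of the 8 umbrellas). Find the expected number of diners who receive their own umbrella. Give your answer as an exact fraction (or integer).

Let Xᵢ = 1 if person i gets their own umbrella. For each i, P(Xᵢ=1) = 1/8.
By linearity of expectation, E[X₁+…+X_8] = 8·(1/8) = 1.

1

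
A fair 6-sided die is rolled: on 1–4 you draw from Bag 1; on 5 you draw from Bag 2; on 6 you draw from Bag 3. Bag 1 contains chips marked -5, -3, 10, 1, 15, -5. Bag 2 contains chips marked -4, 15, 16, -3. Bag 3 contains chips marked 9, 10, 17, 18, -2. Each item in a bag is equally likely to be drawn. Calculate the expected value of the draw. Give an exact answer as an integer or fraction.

188/45

E[X | Bag 1] = (-5 − 3 + 10 + 1 + 15 − 5)/6 = 13/6
E[X | Bag 2] = (-4 + 15 + 16 − 3)/4 = 6
E[X | Bag 3] = (9 + 10 + 17 + 18 − 2)/5 = 52/5
E[X] = (2/3)·13/6 + (1/6)·6 + (1/6)·52/5 = 188/45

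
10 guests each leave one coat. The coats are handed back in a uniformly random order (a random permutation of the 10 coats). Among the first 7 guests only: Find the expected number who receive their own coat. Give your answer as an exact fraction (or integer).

Let Xᵢ = 1 if person i gets their own coat. For each i, P(Xᵢ=1) = 1/10.
By linearity of expectation, E[X₁+…+X_7] = 7·(1/10) = 7/10.

7/10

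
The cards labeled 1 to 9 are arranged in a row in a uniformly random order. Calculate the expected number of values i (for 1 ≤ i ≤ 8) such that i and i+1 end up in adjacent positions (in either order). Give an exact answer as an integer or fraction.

16/9

For each i ∈ {1,…,8}, let Xᵢ = 1 if i and i+1 are adjacent. P(Xᵢ=1) = 2·(9−1)!/9! = 2/9.
By linearity, E[ΣXᵢ] = (8)·(2/9) = 16/9.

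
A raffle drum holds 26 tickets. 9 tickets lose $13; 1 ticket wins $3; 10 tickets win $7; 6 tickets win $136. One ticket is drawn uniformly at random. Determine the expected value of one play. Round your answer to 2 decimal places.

$29.69

E[payout] = (9/26)·(-13) + (1/26)·3 + (10/26)·7 + (6/26)·136 = 386/13
≈ $29.69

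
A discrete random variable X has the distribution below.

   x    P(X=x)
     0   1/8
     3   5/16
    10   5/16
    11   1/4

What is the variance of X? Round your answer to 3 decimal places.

17.902

E[X] = (1/8)·0 + (5/16)·3 + (5/16)·10 + (1/4)·11 = 109/16
E[X²] = (1/8)·0 + (5/16)·9 + (5/16)·100 + (1/4)·121 = 1029/16
Var(X) = 1029/16 − (109/16)² = 4583/256 ≈ 17.902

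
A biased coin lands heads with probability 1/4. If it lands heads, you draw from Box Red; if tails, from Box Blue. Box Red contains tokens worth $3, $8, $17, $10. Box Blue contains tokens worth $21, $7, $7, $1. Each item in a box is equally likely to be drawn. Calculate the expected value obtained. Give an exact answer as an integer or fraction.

E[X | Box Red] = (3 + 8 + 17 + 10)/4 = 19/2
E[X | Box Blue] = (21 + 7 + 7 + 1)/4 = 9
E[X] = (1/4)·19/2 + (3/4)·9 = 73/8

73/8 dollars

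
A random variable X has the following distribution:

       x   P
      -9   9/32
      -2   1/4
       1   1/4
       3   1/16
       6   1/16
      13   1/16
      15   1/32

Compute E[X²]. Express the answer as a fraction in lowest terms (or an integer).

E[X²] = (9/32)·81 + (1/4)·4 + (1/4)·1 + (1/16)·9 + (1/16)·36 + (1/16)·169 + (1/32)·225
     = 711/16

711/16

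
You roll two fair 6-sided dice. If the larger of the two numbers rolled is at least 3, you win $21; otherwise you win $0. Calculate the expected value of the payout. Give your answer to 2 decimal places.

$18.67

E[payout] = (1/9)·0 + (8/9)·21 = 56/3
≈ $18.67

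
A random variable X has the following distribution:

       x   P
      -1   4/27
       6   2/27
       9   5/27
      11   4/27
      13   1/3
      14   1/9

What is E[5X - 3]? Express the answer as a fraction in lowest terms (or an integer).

E[5x-3] = (4/27)·(-8) + (2/27)·27 + (5/27)·42 + (4/27)·52 + (1/3)·62 + (1/9)·67
     = 1199/27

1199/27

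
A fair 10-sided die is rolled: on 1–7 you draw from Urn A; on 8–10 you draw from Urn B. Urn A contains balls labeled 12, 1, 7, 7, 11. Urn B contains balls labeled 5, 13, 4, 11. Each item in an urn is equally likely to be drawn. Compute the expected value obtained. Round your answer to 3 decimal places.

E[X | Urn A] = (12 + 1 + 7 + 7 + 11)/5 = 38/5
E[X | Urn B] = (5 + 13 + 4 + 11)/4 = 33/4
E[X] = (7/10)·38/5 + (3/10)·33/4 = 1559/200 ≈ 7.795

7.795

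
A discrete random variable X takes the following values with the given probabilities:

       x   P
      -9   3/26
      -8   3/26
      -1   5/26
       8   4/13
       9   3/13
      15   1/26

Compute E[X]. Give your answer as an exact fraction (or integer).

E[X] = (3/26)·(-9) + (3/26)·(-8) + (5/26)·(-1) + (4/13)·8 + (3/13)·9 + (1/26)·15
     = 77/26

77/26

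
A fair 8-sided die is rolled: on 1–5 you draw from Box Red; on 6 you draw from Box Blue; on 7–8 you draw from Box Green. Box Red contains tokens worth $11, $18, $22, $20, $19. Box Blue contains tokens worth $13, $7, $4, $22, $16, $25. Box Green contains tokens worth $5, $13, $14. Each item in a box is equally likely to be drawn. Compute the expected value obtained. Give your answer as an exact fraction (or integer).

E[X | Box Red] = (11 + 18 + 22 + 20 + 19)/5 = 18
E[X | Box Blue] = (13 + 7 + 4 + 22 + 16 + 25)/6 = 29/2
E[X | Box Green] = (5 + 13 + 14)/3 = 32/3
E[X] = (5/8)·18 + (1/8)·29/2 + (1/4)·32/3 = 755/48

755/48 dollars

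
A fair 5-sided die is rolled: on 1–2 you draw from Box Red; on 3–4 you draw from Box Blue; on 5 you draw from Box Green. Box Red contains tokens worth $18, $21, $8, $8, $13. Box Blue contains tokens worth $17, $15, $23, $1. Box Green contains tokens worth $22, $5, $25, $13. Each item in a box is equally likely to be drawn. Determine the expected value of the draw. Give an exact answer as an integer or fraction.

E[X | Box Red] = (18 + 21 + 8 + 8 + 13)/5 = 68/5
E[X | Box Blue] = (17 + 15 + 23 + 1)/4 = 14
E[X | Box Green] = (22 + 5 + 25 + 13)/4 = 65/4
E[X] = (2/5)·68/5 + (2/5)·14 + (1/5)·65/4 = 1429/100

1429/100 dollars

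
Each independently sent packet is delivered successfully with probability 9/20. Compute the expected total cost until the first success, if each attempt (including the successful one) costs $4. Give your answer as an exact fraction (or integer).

80/9 dollars

E[#attempts] = 1/p = 20/9; E[cost] = 4·20/9 = 80/9.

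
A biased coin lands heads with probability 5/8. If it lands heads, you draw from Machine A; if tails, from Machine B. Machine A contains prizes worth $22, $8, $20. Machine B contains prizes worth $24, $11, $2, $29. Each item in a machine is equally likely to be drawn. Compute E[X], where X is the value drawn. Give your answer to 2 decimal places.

E[X | Machine A] = (22 + 8 + 20)/3 = 50/3
E[X | Machine B] = (24 + 11 + 2 + 29)/4 = 33/2
E[X] = (5/8)·50/3 + (3/8)·33/2 = 797/48 ≈ 16.60

$16.60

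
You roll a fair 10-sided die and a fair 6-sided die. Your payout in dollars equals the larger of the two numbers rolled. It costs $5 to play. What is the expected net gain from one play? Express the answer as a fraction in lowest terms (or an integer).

13/12 dollars

Distribution of the larger of the two numbers rolled: 1 w.p. 1/60, 2 w.p. 1/20, 3 w.p. 1/12, 4 w.p. 7/60, 5 w.p. 3/20, 6 w.p. 11/60, …
E[payout] = (1/60)·1 + (1/20)·2 + (1/12)·3 + (7/60)·4 + (3/20)·5 + (11/60)·6 + (1/10)·7 + (1/10)·8 + (1/10)·9 + (1/10)·10 = 73/12
Expected profit = 73/12 − 5 = 13/12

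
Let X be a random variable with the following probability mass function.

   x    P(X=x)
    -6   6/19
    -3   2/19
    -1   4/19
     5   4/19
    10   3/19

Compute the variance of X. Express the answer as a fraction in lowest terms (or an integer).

E[X] = (6/19)·(-6) + (2/19)·(-3) + (4/19)·(-1) + (4/19)·5 + (3/19)·10 = 4/19
E[X²] = (6/19)·36 + (2/19)·9 + (4/19)·1 + (4/19)·25 + (3/19)·100 = 638/19
Var(X) = 638/19 − (4/19)² = 12106/361

12106/361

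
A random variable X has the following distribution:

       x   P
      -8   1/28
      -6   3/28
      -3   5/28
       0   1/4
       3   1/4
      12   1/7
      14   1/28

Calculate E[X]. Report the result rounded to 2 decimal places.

E[X] = (1/28)·(-8) + (3/28)·(-6) + (5/28)·(-3) + (1/4)·0 + (1/4)·3 + (1/7)·12 + (1/28)·14
     = 3/2 ≈ 1.50

1.50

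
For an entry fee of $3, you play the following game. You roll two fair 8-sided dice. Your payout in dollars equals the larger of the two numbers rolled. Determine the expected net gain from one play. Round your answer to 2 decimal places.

Distribution of the larger of the two numbers rolled: 1 w.p. 1/64, 2 w.p. 3/64, 3 w.p. 5/64, 4 w.p. 7/64, 5 w.p. 9/64, 6 w.p. 11/64, …
E[payout] = (1/64)·1 + (3/64)·2 + (5/64)·3 + (7/64)·4 + (9/64)·5 + (11/64)·6 + (13/64)·7 + (15/64)·8 = 93/16
Expected profit = 93/16 − 3 = 45/16 ≈ $2.81

$2.81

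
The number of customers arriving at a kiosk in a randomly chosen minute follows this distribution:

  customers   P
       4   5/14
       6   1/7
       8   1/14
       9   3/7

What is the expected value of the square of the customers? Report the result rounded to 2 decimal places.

50.14

E[X²] = (5/14)·16 + (1/7)·36 + (1/14)·64 + (3/7)·81
     = 351/7 ≈ 50.14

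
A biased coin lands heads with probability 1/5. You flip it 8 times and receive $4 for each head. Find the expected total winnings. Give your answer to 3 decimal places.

$6.400

E[#heads] = 8·1/5 = 8/5 (linearity over flips).
E[winnings] = 4·8/5 = 32/5.
≈ 6.400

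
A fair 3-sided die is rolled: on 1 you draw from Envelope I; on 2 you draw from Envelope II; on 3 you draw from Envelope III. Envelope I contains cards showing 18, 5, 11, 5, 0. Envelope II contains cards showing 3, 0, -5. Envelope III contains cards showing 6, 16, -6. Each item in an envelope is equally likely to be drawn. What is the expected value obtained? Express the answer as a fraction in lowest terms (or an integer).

187/45

E[X | Envelope I] = (18 + 5 + 11 + 5 + 0)/5 = 39/5
E[X | Envelope II] = (3 + 0 − 5)/3 = -2/3
E[X | Envelope III] = (6 + 16 − 6)/3 = 16/3
E[X] = (1/3)·39/5 + (1/3)·(-2/3) + (1/3)·16/3 = 187/45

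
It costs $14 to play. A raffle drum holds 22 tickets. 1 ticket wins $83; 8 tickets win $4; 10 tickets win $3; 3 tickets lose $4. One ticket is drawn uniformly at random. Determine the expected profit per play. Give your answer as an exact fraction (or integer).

E[payout] = (1/22)·83 + (8/22)·4 + (10/22)·3 + (3/22)·(-4) = 133/22
Expected profit = 133/22 − 14 = -175/22

-175/22 dollars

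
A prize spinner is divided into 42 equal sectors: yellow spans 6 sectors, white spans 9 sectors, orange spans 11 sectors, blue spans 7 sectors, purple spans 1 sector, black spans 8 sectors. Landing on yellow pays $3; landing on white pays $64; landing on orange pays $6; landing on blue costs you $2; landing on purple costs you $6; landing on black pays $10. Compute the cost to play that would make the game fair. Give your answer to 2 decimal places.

E[payout] = (6/42)·3 + (9/42)·64 + (11/42)·6 + (7/42)·(-2) + (1/42)·(-6) + (8/42)·10 = 120/7
Fair fee = E[payout] = 120/7 ≈ $17.14

$17.14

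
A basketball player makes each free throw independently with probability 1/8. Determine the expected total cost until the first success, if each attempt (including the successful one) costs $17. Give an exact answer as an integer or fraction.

$136

E[#attempts] = 1/p = 8; E[cost] = 17·8 = 136.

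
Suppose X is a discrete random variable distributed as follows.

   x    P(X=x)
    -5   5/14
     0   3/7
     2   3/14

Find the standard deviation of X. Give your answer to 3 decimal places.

E[X] = -19/14, E[X²] = 137/14
Var(X) = E[X²] − (E[X])² = 137/14 − 361/196 = 1557/196
SD(X) = √(1557/196) ≈ 2.818

2.818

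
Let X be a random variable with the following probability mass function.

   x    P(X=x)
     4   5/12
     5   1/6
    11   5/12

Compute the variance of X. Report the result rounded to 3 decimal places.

E[X] = (5/12)·4 + (1/6)·5 + (5/12)·11 = 85/12
E[X²] = (5/12)·16 + (1/6)·25 + (5/12)·121 = 245/4
Var(X) = 245/4 − (85/12)² = 1595/144 ≈ 11.076

11.076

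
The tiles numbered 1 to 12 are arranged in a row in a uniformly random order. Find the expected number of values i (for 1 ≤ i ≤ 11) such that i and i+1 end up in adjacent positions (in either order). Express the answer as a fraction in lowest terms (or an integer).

For each i ∈ {1,…,11}, let Xᵢ = 1 if i and i+1 are adjacent. P(Xᵢ=1) = 2·(12−1)!/12! = 2/12.
By linearity, E[ΣXᵢ] = (11)·(2/12) = 11/6.

11/6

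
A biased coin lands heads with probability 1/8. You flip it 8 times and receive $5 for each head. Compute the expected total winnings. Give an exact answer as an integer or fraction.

E[#heads] = 8·1/8 = 1 (linearity over flips).
E[winnings] = 5·1 = 5.

$5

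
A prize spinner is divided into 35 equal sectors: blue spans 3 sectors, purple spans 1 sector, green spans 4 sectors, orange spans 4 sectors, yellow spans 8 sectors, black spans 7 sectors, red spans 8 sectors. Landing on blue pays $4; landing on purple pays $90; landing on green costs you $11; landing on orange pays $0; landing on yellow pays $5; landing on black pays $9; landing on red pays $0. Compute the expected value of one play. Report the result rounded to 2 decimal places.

$4.60

E[payout] = (3/35)·4 + (1/35)·90 + (4/35)·(-11) + (4/35)·0 + (8/35)·5 + (7/35)·9 + (8/35)·0 = 23/5
≈ $4.60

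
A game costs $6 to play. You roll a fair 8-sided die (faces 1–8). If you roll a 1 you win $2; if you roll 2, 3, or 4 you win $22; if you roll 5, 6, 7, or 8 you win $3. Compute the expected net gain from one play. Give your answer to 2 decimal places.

E[payout] = (1/8)·2 + (1/2)·3 + (3/8)·22 = 10
Expected profit = 10 − 6 = 4 ≈ $4.00

$4.00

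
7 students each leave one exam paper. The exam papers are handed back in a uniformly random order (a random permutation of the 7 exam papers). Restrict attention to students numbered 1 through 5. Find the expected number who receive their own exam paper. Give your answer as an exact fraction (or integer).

Let Xᵢ = 1 if person i gets their own exam paper. For each i, P(Xᵢ=1) = 1/7.
By linearity of expectation, E[X₁+…+X_5] = 5·(1/7) = 5/7.

5/7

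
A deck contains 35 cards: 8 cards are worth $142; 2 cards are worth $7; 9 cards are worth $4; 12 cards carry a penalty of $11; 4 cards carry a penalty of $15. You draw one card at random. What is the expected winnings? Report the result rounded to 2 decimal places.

$28.40

E[payout] = (8/35)·142 + (2/35)·7 + (9/35)·4 + (12/35)·(-11) + (4/35)·(-15) = 142/5
≈ $28.40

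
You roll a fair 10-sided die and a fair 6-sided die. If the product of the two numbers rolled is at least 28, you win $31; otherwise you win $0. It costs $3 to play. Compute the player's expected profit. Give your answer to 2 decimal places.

E[payout] = (11/15)·0 + (4/15)·31 = 124/15
Expected profit = 124/15 − 3 = 79/15 ≈ $5.27

$5.27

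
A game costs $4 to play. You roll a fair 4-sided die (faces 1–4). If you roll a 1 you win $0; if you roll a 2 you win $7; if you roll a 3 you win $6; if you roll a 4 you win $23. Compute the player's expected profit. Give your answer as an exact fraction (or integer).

$5

E[payout] = (1/4)·0 + (1/4)·6 + (1/4)·7 + (1/4)·23 = 9
Expected profit = 9 − 4 = 5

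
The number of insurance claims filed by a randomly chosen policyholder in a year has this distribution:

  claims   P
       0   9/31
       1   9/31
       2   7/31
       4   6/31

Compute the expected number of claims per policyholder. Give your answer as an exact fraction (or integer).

E[X] = (9/31)·0 + (9/31)·1 + (7/31)·2 + (6/31)·4
     = 47/31

47/31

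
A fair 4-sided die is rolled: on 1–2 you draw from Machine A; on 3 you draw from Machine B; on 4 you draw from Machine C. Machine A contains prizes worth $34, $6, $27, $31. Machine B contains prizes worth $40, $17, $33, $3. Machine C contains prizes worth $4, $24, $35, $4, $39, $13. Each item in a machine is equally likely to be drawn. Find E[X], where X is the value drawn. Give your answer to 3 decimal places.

E[X | Machine A] = (34 + 6 + 27 + 31)/4 = 49/2
E[X | Machine B] = (40 + 17 + 33 + 3)/4 = 93/4
E[X | Machine C] = (4 + 24 + 35 + 4 + 39 + 13)/6 = 119/6
E[X] = (1/2)·49/2 + (1/4)·93/4 + (1/4)·119/6 = 1105/48 ≈ 23.021

$23.021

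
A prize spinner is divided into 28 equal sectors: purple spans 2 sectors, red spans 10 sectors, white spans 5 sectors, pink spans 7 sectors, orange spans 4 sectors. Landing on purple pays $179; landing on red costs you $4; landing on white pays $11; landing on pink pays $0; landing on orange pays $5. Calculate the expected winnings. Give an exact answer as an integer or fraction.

393/28 dollars

E[payout] = (2/28)·179 + (10/28)·(-4) + (5/28)·11 + (7/28)·0 + (4/28)·5 = 393/28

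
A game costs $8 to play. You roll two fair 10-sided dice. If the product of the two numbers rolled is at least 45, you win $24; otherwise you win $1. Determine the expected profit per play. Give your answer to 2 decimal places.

-$1.02

E[payout] = (37/50)·1 + (13/50)·24 = 349/50
Expected profit = 349/50 − 8 = -51/50 ≈ -$1.02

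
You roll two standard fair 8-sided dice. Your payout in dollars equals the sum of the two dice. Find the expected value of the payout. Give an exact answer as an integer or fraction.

Distribution of the sum of the two dice: 2 w.p. 1/64, 3 w.p. 1/32, 4 w.p. 3/64, 5 w.p. 1/16, 6 w.p. 5/64, 7 w.p. 3/32, …
E[payout] = (1/64)·2 + (1/32)·3 + (3/64)·4 + (1/16)·5 + (5/64)·6 + (3/32)·7 + (7/64)·8 + (1/8)·9 + (7/64)·10 + (3/32)·11 + (5/64)·12 + (1/16)·13 + (3/64)·14 + (1/32)·15 + (1/64)·16 = 9

$9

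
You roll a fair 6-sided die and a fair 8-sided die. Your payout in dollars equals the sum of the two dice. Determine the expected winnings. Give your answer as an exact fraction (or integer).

$8

Distribution of the sum of the two dice: 2 w.p. 1/48, 3 w.p. 1/24, 4 w.p. 1/16, 5 w.p. 1/12, 6 w.p. 5/48, 7 w.p. 1/8, …
E[payout] = (1/48)·2 + (1/24)·3 + (1/16)·4 + (1/12)·5 + (5/48)·6 + (1/8)·7 + (1/8)·8 + (1/8)·9 + (5/48)·10 + (1/12)·11 + (1/16)·12 + (1/24)·13 + (1/48)·14 = 8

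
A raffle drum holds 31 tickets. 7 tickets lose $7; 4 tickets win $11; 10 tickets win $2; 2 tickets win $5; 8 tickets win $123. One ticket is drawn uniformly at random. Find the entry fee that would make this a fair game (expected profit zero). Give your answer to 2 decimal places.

E[payout] = (7/31)·(-7) + (4/31)·11 + (10/31)·2 + (2/31)·5 + (8/31)·123 = 1009/31
Fair fee = E[payout] = 1009/31 ≈ $32.55

$32.55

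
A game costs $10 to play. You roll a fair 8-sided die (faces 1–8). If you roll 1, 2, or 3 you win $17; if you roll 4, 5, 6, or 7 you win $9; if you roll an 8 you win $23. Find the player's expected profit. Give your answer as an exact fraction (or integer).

E[payout] = (1/2)·9 + (3/8)·17 + (1/8)·23 = 55/4
Expected profit = 55/4 − 10 = 15/4

15/4 dollars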